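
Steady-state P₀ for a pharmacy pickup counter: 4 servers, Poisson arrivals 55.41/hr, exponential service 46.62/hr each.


a = λ/μ = 55.41/46.62 = 1.1885; ρ = a/c = 0.2971
Σ_{k=0}^{3} a^k/k! (terms k=0..3) = 1.00000 + 1.18855 + 0.70632 + 0.27983 = 3.17470
Tail: a^4/(4!(1−ρ)) = 1.99555/(24·0.7029) = 0.11830
P₀ = 1/(3.17470 + 0.11830) = 1/3.29300 = 0.303675

Final: 0.303675


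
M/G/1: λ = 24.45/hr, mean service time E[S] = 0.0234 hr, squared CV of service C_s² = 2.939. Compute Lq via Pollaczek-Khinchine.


ρ = λ·E[S] = 24.45·0.0234 = 0.5721
Lq = ρ²(1+C_s²)/(2(1−ρ)) = 0.3273·(1+2.939)/(2·0.4279)
= 0.3273·3.9390/0.8557 = 1.50672

Final: 1.50672


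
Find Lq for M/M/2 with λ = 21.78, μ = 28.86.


a = λ/μ = 0.7547; ρ = a/2 = 0.3773
P₀ = 0.452075
Lq = P₀·a^c·ρ / (c!·(1−ρ)²) = 0.452075·0.56954·0.3773/(2·0.38771)
= 0.12529

Final: 0.12529


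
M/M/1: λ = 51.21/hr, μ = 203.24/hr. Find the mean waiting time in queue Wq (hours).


ρ = 51.21/203.24 = 0.2520
Wq = ρ/(μ−λ) = 0.2520/(203.24 − 51.21) = 0.2520/152.03 = 0.001657 hr

Final: 0.001657 hr


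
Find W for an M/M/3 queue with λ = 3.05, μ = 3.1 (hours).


a = 0.9839; ρ = 0.3280; P₀ = 0.369814
Lq = P₀·a^c·ρ/(c!(1−ρ)²) = 0.04263
Wq = Lq/λ = 0.04263/3.05 = 0.01398 hr
W = Wq + 1/μ = 0.01398 + 0.32258 = 0.33656 hr

Final: 0.33656 hr


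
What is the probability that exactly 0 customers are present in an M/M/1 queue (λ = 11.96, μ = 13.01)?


ρ = 11.96/13.01 = 0.9193
P_n = (1−ρ)·ρ^n = (1 − 0.9193)·0.9193^0 = 0.08071·1.000000 = 0.080707

Final: 0.080707


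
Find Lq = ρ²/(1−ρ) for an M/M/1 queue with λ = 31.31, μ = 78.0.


ρ = 31.31/78.0 = 0.4014
Lq = ρ²/(1−ρ) = 0.1611/0.5986 = 0.2692

Final: 0.2692


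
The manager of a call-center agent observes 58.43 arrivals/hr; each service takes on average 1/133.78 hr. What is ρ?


ρ = λ/μ = 58.43/133.78 = 0.4368

Final: 0.4368


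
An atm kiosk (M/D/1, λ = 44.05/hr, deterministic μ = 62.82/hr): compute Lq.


ρ = 44.05/62.82 = 0.7012
M/D/1: Lq = ρ²/(2(1−ρ)) = 0.4917/(2·0.2988) = 0.82281

Final: 0.82281


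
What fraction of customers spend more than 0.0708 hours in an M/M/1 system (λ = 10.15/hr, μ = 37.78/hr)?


W ~ Exponential(μ−λ) for M/M/1.
μ − λ = 37.78 − 10.15 = 27.6300
P(W > t) = e^{−(μ−λ)t} = e^{−1.9562} = 0.141394

Final: 0.141394


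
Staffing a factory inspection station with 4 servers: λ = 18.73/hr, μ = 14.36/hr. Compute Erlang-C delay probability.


a = λ/μ = 1.3043; ρ = a/4 = 0.3261
P₀ = 0.270000 (from M/M/c formula)
C(c,a) = [a^c/(c!(1−ρ))]·P₀ = [2.89423/(24·0.6739)]·0.270000
= 0.17894·0.270000 = 0.048314

Final: 0.048314


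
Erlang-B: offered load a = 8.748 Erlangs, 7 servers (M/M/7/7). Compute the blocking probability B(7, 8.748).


B(c,a) = (a^c/c!) / Σ_{k=0}^{c} a^k/k!
a^7/7! = 777.912740
Σ terms (k=0..7): 1.00000 + 8.74800 + 38.26375 + 111.57710 + 244.01912 + 426.93585 + 622.47247 + 777.91274 = 2230.929035
B = 777.912740/2230.929035 = 0.348695

Final: 0.348695


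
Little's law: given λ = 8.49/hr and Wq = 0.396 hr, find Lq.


Lq = λWq = 8.49·0.396 = 3.3620

Final: 3.3620


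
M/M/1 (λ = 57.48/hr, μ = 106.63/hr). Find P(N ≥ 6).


ρ = 57.48/106.63 = 0.5391
P(N ≥ n) = ρ^n = 0.5391^6 = 0.024537

Final: 0.024537


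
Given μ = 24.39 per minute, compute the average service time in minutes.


Mean service time = 1/μ = 1/24.39 minute = 0.04100 minute
In minutes: 0.04100 × 1 = 0.04100 min

Final: 0.04100 min


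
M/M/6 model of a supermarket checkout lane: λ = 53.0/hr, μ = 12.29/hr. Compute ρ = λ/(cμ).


ρ = λ/(cμ) = 53.0/(6·12.29) = 53.0/73.74 = 0.7187

Final: 0.7187


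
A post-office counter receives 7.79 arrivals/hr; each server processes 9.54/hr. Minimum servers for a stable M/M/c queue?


Stability requires cμ > λ ⇔ c > λ/μ.
λ/μ = 7.79/9.54 = 0.8166
Minimum integer c = ⌊0.8166⌋ + 1 = 1
Check: 1·9.54 = 9.54 > 7.79, while 0·9.54 = 0.00 ≤ 7.79

Final: 1 servers


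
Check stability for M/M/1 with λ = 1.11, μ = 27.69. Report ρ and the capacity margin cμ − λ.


Total capacity cμ = 1·27.69 = 27.69/hr
ρ = λ/(cμ) = 1.11/27.69 = 0.04009
Stable ⇔ ρ < 1: YES
Spare capacity = cμ − λ = 27.69 − 1.11 = 26.58/hr

Final: ρ = 0.04009; stable; margin = 26.58/hr


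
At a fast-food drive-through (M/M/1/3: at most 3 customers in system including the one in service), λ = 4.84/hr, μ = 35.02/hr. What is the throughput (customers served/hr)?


ρ = 0.1382; P_K = (1−ρ)ρ^3/(1−ρ^4) = 0.002276
λ_eff = λ(1 − P_K) = 4.84·(1 − 0.002276) = 4.84·0.997724 = 4.8290 /hr

Final: 4.8290 /hr


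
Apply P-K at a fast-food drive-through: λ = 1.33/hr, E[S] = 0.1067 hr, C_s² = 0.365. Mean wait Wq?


ρ = λ·E[S] = 1.33·0.1067 = 0.1419
E[S²] = E[S]²(1+C_s²) = 0.1067²·(1+0.365) = 0.015540
Wq = λ·E[S²]/(2(1−ρ)) = 1.33·0.015540/(2·0.8581) = 0.01204 hr

Final: 0.01204 hr


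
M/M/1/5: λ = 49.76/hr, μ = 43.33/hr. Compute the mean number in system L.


ρ = 49.76/43.33 = 1.1484
L = ρ[1 − (K+1)ρ^K + Kρ^(K+1)] / [(1−ρ)(1−ρ^(K+1))]
Numerator: 1.1484·(1 − 6·1.997369 + 5·2.293771) = 0.556558
Denominator: (-0.1484)·(-1.293771) = 0.191991
L = 0.556558/0.191991 = 2.8989

Final: 2.8989


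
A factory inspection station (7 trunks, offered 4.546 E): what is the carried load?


B(7,4.546) = 0.092861 (Erlang-B)
Carried load = a(1 − B) = 4.546·(1 − 0.092861) = 4.546·0.907139 = 4.1239 E

Final: 4.1239 Erlangs


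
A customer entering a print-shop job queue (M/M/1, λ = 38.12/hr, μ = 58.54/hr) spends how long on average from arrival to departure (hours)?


W = 1/(μ−λ) = 1/(58.54 − 38.12) = 1/20.42 = 0.04897 hr

Final: 0.04897 hr


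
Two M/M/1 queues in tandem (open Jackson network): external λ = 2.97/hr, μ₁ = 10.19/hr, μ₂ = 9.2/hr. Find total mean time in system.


Each node sees arrival rate λ = 2.97/hr (tandem ⇒ throughput preserved).
W₁ = 1/(μ₁−λ) = 1/(10.19−2.97) = 0.13850 hr
W₂ = 1/(μ₂−λ) = 1/(9.2−2.97) = 0.16051 hr
W_total = W₁ + W₂ = 0.13850 + 0.16051 = 0.29902 hr

Final: 0.29902 hr


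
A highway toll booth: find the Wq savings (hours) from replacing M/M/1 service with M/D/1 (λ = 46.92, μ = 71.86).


ρ = 46.92/71.86 = 0.6529
Wq(M/M/1) = ρ/(μ−λ) = 0.6529/24.94 = 0.02618 hr
Wq(M/D/1) = ρ/(2(μ−λ)) = 0.01309 hr
Savings = 0.02618 − 0.01309 = 0.01309 hr

Final: 0.01309 hr


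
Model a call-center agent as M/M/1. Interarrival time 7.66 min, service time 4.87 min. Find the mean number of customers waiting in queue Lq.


λ = 60/7.66 = 7.8329 /hr
μ = 60/4.87 = 12.3203 /hr
ρ = λ/μ = 7.8329/12.3203 = 0.6358
Lq = ρ²/(1−ρ) = 0.4042/0.3642 = 1.1097

Final: 1.1097


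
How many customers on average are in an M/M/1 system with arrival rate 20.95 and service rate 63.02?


ρ = λ/μ = 20.95/63.02 = 0.3324
L = ρ/(1−ρ) = 0.3324/(1 − 0.3324) = 0.3324/0.6676 = 0.4980

Final: 0.4980


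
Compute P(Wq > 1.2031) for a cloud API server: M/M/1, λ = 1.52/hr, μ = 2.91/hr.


ρ = 1.52/2.91 = 0.5223
P(Wq > t) = ρ·e^{−(μ−λ)t} = 0.5223·e^{−1.6723}
= 0.5223·0.187813 = 0.098102

Final: 0.098102


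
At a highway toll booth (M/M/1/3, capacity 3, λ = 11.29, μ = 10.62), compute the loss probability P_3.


ρ = λ/μ = 11.29/10.62 = 1.0631
P_K = (1−ρ)ρ^K/(1−ρ^(K+1)) = (-0.06309·1.201457)/(1 − 1.277255)
= -0.075798/-0.277255 = 0.273388

Final: 0.273388


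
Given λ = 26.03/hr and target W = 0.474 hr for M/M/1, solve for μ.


W = 1/(μ−λ) ⇒ μ − λ = 1/W = 1/0.474 = 2.1097
μ = λ + 1/W = 26.03 + 2.1097 = 28.1397 per hr

Final: 28.1397 /hr


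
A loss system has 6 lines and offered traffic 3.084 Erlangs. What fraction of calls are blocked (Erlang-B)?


B(c,a) = (a^c/c!) / Σ_{k=0}^{c} a^k/k!
a^6/6! = 1.194961
Σ terms (k=0..6): 1.00000 + 3.08400 + 4.75553 + 4.88868 + 3.76917 + 2.32483 + 1.19496 = 21.017173
B = 1.194961/21.017173 = 0.056856

Final: 0.056856


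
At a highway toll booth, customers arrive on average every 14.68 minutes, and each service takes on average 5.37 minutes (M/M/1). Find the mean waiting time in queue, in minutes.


λ = 60/14.68 = 4.0872 /hr
μ = 60/5.37 = 11.1732 /hr
ρ = λ/μ = 4.0872/11.1732 = 0.3658
Wq = ρ/(μ−λ) = 0.3658/(11.1732−4.0872) = 0.05162 hr
In minutes: 0.05162·60 = 3.097 min

Final: 3.097 min


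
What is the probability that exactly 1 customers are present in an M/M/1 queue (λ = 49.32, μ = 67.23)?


ρ = 49.32/67.23 = 0.7336
P_n = (1−ρ)·ρ^n = (1 − 0.7336)·0.7336^1 = 0.2664·0.733601 = 0.195431

Final: 0.195431


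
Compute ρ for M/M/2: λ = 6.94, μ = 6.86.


ρ = λ/(cμ) = 6.94/(2·6.86) = 6.94/13.72 = 0.5058

Final: 0.5058


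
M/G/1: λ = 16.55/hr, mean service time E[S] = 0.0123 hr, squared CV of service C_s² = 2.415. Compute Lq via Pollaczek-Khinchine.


ρ = λ·E[S] = 16.55·0.0123 = 0.2036
Lq = ρ²(1+C_s²)/(2(1−ρ)) = 0.04144·(1+2.415)/(2·0.7964)
= 0.04144·3.4150/1.5929 = 0.08884

Final: 0.08884


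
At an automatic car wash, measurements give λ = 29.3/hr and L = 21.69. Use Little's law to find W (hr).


W = L/λ = 21.69/29.3 = 0.7403 hr

Final: 0.7403 hr


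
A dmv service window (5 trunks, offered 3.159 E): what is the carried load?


B(5,3.159) = 0.123814 (Erlang-B)
Carried load = a(1 − B) = 3.159·(1 − 0.123814) = 3.159·0.876186 = 2.7679 E

Final: 2.7679 Erlangs


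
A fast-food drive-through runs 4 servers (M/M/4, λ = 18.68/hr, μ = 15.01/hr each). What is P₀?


a = λ/μ = 18.68/15.01 = 1.2445; ρ = a/c = 0.3111
Σ_{k=0}^{3} a^k/k! (terms k=0..3) = 1.00000 + 1.24450 + 0.77439 + 0.32125 = 3.34014
Tail: a^4/(4!(1−ρ)) = 2.39875/(24·0.6889) = 0.14509
P₀ = 1/(3.34014 + 0.14509) = 1/3.48523 = 0.286925

Final: 0.286925


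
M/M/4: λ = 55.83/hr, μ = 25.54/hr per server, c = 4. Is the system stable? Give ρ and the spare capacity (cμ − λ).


Total capacity cμ = 4·25.54 = 102.16/hr
ρ = λ/(cμ) = 55.83/102.16 = 0.5465
Stable ⇔ ρ < 1: YES
Spare capacity = cμ − λ = 102.16 − 55.83 = 46.33/hr

Final: ρ = 0.5465; stable; margin = 46.33/hr


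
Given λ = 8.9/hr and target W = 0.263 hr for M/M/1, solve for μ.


W = 1/(μ−λ) ⇒ μ − λ = 1/W = 1/0.263 = 3.8023
μ = λ + 1/W = 8.9 + 3.8023 = 12.7023 per hr

Final: 12.7023 /hr


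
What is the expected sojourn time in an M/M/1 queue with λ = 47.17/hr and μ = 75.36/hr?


W = 1/(μ−λ) = 1/(75.36 − 47.17) = 1/28.19 = 0.03547 hr

Final: 0.03547 hr


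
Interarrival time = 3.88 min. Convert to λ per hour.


λ = 1/(interarrival time) in consistent units.
1 hour = 60 min, so λ = 60/3.88 = 15.4639 per hour

Final: 15.4639 /hr


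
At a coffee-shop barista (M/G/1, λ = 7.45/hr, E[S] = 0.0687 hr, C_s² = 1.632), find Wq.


ρ = λ·E[S] = 7.45·0.0687 = 0.5118
E[S²] = E[S]²(1+C_s²) = 0.0687²·(1+1.632) = 0.012422
Wq = λ·E[S²]/(2(1−ρ)) = 7.45·0.012422/(2·0.4882) = 0.09479 hr

Final: 0.09479 hr


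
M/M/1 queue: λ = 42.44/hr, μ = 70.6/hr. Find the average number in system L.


ρ = λ/μ = 42.44/70.6 = 0.6011
L = ρ/(1−ρ) = 0.6011/(1 − 0.6011) = 0.6011/0.3989 = 1.5071

Final: 1.5071


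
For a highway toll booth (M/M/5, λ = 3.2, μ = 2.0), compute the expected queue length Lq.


a = λ/μ = 1.6000; ρ = a/5 = 0.3200
P₀ = 0.201441
Lq = P₀·a^c·ρ / (c!·(1−ρ)²) = 0.201441·10.48576·0.3200/(120·0.46240)
= 0.01218

Final: 0.01218


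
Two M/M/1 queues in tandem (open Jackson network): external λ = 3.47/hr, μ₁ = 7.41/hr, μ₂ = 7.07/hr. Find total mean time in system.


Each node sees arrival rate λ = 3.47/hr (tandem ⇒ throughput preserved).
W₁ = 1/(μ₁−λ) = 1/(7.41−3.47) = 0.25381 hr
W₂ = 1/(μ₂−λ) = 1/(7.07−3.47) = 0.27778 hr
W_total = W₁ + W₂ = 0.25381 + 0.27778 = 0.53158 hr

Final: 0.53158 hr


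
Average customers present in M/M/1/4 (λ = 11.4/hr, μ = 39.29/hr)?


ρ = 11.4/39.29 = 0.2902
L = ρ[1 − (K+1)ρ^K + Kρ^(K+1)] / [(1−ρ)(1−ρ^(K+1))]
Numerator: 0.2902·(1 − 5·0.007087 + 4·0.002056) = 0.282255
Denominator: (0.7098)·(0.997944) = 0.708390
L = 0.282255/0.708390 = 0.3984

Final: 0.3984


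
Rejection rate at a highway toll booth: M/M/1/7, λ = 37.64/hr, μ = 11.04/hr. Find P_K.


ρ = λ/μ = 37.64/11.04 = 3.4094
P_K = (1−ρ)ρ^K/(1−ρ^(K+1)) = (-2.4094·5355.053198)/(1 − 18257.627026)
= -12902.573828/-18256.627026 = 0.706734

Final: 0.706734


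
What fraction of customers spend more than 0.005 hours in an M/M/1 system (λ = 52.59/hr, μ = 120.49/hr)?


W ~ Exponential(μ−λ) for M/M/1.
μ − λ = 120.49 − 52.59 = 67.9000
P(W > t) = e^{−(μ−λ)t} = e^{−0.3395} = 0.712126

Final: 0.712126


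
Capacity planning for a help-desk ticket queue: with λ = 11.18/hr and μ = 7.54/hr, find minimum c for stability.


Stability requires cμ > λ ⇔ c > λ/μ.
λ/μ = 11.18/7.54 = 1.4828
Minimum integer c = ⌊1.4828⌋ + 1 = 2
Check: 2·7.54 = 15.08 > 11.18, while 1·7.54 = 7.54 ≤ 11.18

Final: 2 servers


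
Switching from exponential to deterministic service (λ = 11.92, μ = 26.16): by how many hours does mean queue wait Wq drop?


ρ = 11.92/26.16 = 0.4557
Wq(M/M/1) = ρ/(μ−λ) = 0.4557/14.24 = 0.03200 hr
Wq(M/D/1) = ρ/(2(μ−λ)) = 0.01600 hr
Savings = 0.03200 − 0.01600 = 0.01600 hr

Final: 0.01600 hr


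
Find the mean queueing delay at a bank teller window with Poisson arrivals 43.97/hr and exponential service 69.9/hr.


ρ = 43.97/69.9 = 0.6290
Wq = ρ/(μ−λ) = 0.6290/(69.9 − 43.97) = 0.6290/25.93 = 0.02426 hr

Final: 0.02426 hr


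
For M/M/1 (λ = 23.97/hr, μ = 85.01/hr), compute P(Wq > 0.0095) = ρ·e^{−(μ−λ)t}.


ρ = 23.97/85.01 = 0.2820
P(Wq > t) = ρ·e^{−(μ−λ)t} = 0.2820·e^{−0.5799}
= 0.2820·0.559966 = 0.157892

Final: 0.157892


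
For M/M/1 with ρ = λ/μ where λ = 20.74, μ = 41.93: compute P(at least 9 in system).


ρ = 20.74/41.93 = 0.4946
P(N ≥ n) = ρ^n = 0.4946^9 = 0.001772

Final: 0.001772


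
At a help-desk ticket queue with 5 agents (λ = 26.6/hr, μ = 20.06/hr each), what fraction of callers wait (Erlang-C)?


a = λ/μ = 1.3260; ρ = a/5 = 0.2652
P₀ = 0.265315 (from M/M/c formula)
C(c,a) = [a^c/(c!(1−ρ))]·P₀ = [4.09971/(120·0.7348)]·0.265315
= 0.04649·0.265315 = 0.012336

Final: 0.012336


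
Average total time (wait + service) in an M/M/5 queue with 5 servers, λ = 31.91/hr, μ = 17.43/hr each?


a = 1.8308; ρ = 0.3662; P₀ = 0.159548
Lq = P₀·a^c·ρ/(c!(1−ρ)²) = 0.02492
Wq = Lq/λ = 0.02492/31.91 = 0.0007809 hr
W = Wq + 1/μ = 0.0007809 + 0.05737 = 0.05815 hr

Final: 0.05815 hr


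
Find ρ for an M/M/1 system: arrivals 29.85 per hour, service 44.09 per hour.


ρ = λ/μ = 29.85/44.09 = 0.6770

Final: 0.6770


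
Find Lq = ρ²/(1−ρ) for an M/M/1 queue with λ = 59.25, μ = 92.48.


ρ = 59.25/92.48 = 0.6407
Lq = ρ²/(1−ρ) = 0.4105/0.3593 = 1.1423

Final: 1.1423


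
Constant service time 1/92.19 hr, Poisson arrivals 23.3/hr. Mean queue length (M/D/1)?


ρ = 23.3/92.19 = 0.2527
M/D/1: Lq = ρ²/(2(1−ρ)) = 0.06388/(2·0.7473) = 0.04274

Final: 0.04274


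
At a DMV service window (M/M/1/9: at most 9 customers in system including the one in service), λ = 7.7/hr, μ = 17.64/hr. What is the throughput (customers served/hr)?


ρ = 0.4365; P_K = (1−ρ)ρ^9/(1−ρ^10) = 0.0003243
λ_eff = λ(1 − P_K) = 7.7·(1 − 0.0003243) = 7.7·0.999676 = 7.6975 /hr

Final: 7.6975 /hr


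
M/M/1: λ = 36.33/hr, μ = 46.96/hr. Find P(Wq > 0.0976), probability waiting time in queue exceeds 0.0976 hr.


ρ = 36.33/46.96 = 0.7736
P(Wq > t) = ρ·e^{−(μ−λ)t} = 0.7736·e^{−1.0375}
= 0.7736·0.354344 = 0.274133

Final: 0.274133


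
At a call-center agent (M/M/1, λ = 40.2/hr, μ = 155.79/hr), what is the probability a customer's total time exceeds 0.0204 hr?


W ~ Exponential(μ−λ) for M/M/1.
μ − λ = 155.79 − 40.2 = 115.5900
P(W > t) = e^{−(μ−λ)t} = e^{−2.3580} = 0.094606

Final: 0.094606


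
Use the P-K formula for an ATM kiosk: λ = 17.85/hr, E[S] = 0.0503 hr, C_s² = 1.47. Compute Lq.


ρ = λ·E[S] = 17.85·0.0503 = 0.8979
Lq = ρ²(1+C_s²)/(2(1−ρ)) = 0.8061·(1+1.47)/(2·0.1021)
= 0.8061·2.4700/0.2043 = 9.74680

Final: 9.74680


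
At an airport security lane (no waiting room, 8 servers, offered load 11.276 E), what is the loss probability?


B(c,a) = (a^c/c!) / Σ_{k=0}^{c} a^k/k!
a^8/8! = 6482.163994
Σ terms (k=0..8): 1.00000 + 11.27600 + 63.57409 + 238.95381 + 673.61078 + 1519.12703 + 2854.94606 + 4598.91025 + 6482.16399 = 16443.561994
B = 6482.163994/16443.561994 = 0.394207

Final: 0.394207


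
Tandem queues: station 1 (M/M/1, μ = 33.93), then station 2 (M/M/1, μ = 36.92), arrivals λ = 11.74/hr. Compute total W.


Each node sees arrival rate λ = 11.74/hr (tandem ⇒ throughput preserved).
W₁ = 1/(μ₁−λ) = 1/(33.93−11.74) = 0.04507 hr
W₂ = 1/(μ₂−λ) = 1/(36.92−11.74) = 0.03971 hr
W_total = W₁ + W₂ = 0.04507 + 0.03971 = 0.08478 hr

Final: 0.08478 hr


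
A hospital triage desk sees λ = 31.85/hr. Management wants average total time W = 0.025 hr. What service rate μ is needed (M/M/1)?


W = 1/(μ−λ) ⇒ μ − λ = 1/W = 1/0.025 = 40.0000
μ = λ + 1/W = 31.85 + 40.0000 = 71.8500 per hr

Final: 71.8500 /hr


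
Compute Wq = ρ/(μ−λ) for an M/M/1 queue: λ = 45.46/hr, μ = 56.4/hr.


ρ = 45.46/56.4 = 0.8060
Wq = ρ/(μ−λ) = 0.8060/(56.4 − 45.46) = 0.8060/10.94 = 0.07368 hr

Final: 0.07368 hr


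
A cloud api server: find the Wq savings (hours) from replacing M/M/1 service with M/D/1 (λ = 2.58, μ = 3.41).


ρ = 2.58/3.41 = 0.7566
Wq(M/M/1) = ρ/(μ−λ) = 0.7566/0.8300 = 0.91156 hr
Wq(M/D/1) = ρ/(2(μ−λ)) = 0.45578 hr
Savings = 0.91156 − 0.45578 = 0.45578 hr

Final: 0.45578 hr


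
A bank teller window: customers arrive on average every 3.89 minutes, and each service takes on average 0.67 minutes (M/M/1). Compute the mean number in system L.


λ = 60/3.89 = 15.4242 /hr
μ = 60/0.67 = 89.5522 /hr
ρ = λ/μ = 15.4242/89.5522 = 0.1722
L = ρ/(1−ρ) = 0.1722/0.8278 = 0.2081

Final: 0.2081


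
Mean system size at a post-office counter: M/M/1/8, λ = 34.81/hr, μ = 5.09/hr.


ρ = 34.81/5.09 = 6.8389
L = ρ[1 − (K+1)ρ^K + Kρ^(K+1)] / [(1−ρ)(1−ρ^(K+1))]
Numerator: 6.8389·(1 − 9·4785087.983648 + 8·32724737.271272) = 1495886965.759707
Denominator: (-5.8389)·(-32724736.271272) = 191076456.185110
L = 1495886965.759707/191076456.185110 = 7.8287

Final: 7.8287


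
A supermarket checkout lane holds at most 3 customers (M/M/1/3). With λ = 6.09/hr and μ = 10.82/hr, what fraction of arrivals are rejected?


ρ = λ/μ = 6.09/10.82 = 0.5628
P_K = (1−ρ)ρ^K/(1−ρ^(K+1)) = (0.4372·0.178308)/(1 − 0.100360)
= 0.077948/0.899640 = 0.086643

Final: 0.086643


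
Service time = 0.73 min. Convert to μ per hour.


μ = 1/(service time) in consistent units.
1 hour = 60 min, so μ = 60/0.73 = 82.1918 per hour

Final: 82.1918 /hr


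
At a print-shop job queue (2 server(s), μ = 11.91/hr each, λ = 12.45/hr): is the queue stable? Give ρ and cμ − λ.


Total capacity cμ = 2·11.91 = 23.82/hr
ρ = λ/(cμ) = 12.45/23.82 = 0.5227
Stable ⇔ ρ < 1: YES
Spare capacity = cμ − λ = 23.82 − 12.45 = 11.37/hr

Final: ρ = 0.5227; stable; margin = 11.37/hr


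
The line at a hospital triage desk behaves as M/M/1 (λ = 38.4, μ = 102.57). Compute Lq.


ρ = 38.4/102.57 = 0.3744
Lq = ρ²/(1−ρ) = 0.1402/0.6256 = 0.2240

Final: 0.2240


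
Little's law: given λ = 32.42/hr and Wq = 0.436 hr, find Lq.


Lq = λWq = 32.42·0.436 = 14.1351

Final: 14.1351


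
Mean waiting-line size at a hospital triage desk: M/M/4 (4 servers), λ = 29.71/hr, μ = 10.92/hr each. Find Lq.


a = λ/μ = 2.7207; ρ = a/4 = 0.6802
P₀ = 0.055814
Lq = P₀·a^c·ρ / (c!·(1−ρ)²) = 0.055814·54.79237·0.6802/(24·0.10229)
= 0.84732

Final: 0.84732


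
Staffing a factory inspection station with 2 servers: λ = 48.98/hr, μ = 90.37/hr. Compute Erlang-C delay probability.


a = λ/μ = 0.5420; ρ = a/2 = 0.2710
P₀ = 0.573568 (from M/M/c formula)
C(c,a) = [a^c/(c!(1−ρ))]·P₀ = [0.29376/(2·0.7290)]·0.573568
= 0.20148·0.573568 = 0.115562

Final: 0.115562


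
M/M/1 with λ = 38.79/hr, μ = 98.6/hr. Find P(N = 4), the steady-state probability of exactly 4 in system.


ρ = 38.79/98.6 = 0.3934
P_n = (1−ρ)·ρ^n = (1 − 0.3934)·0.3934^4 = 0.6066·0.023954 = 0.014530

Final: 0.014530


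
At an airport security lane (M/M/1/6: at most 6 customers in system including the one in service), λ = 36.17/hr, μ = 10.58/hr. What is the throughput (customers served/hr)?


ρ = 3.4187; P_K = (1−ρ)ρ^6/(1−ρ^7) = 0.707622
λ_eff = λ(1 − P_K) = 36.17·(1 − 0.707622) = 36.17·0.292378 = 10.5753 /hr

Final: 10.5753 /hr


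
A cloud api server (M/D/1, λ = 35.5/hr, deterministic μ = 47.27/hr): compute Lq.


ρ = 35.5/47.27 = 0.7510
M/D/1: Lq = ρ²/(2(1−ρ)) = 0.5640/(2·0.2490) = 1.13257

Final: 1.13257


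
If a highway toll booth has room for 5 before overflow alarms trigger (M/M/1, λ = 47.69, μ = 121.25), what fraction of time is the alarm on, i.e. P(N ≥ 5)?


ρ = 47.69/121.25 = 0.3933
P(N ≥ n) = ρ^n = 0.3933^5 = 0.009413

Final: 0.009413


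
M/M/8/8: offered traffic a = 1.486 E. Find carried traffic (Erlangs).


B(8,1.486) = 0.0001334 (Erlang-B)
Carried load = a(1 − B) = 1.486·(1 − 0.0001334) = 1.486·0.999867 = 1.4858 E

Final: 1.4858 Erlangs


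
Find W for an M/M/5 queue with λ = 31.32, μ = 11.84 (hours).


a = 2.6453; ρ = 0.5291; P₀ = 0.068676
Lq = P₀·a^c·ρ/(c!(1−ρ)²) = 0.17682
Wq = Lq/λ = 0.17682/31.32 = 0.005646 hr
W = Wq + 1/μ = 0.005646 + 0.08446 = 0.09011 hr

Final: 0.09011 hr


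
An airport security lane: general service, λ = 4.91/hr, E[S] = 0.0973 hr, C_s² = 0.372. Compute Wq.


ρ = λ·E[S] = 4.91·0.0973 = 0.4777
E[S²] = E[S]²(1+C_s²) = 0.0973²·(1+0.372) = 0.012989
Wq = λ·E[S²]/(2(1−ρ)) = 4.91·0.012989/(2·0.5223) = 0.06106 hr

Final: 0.06106 hr


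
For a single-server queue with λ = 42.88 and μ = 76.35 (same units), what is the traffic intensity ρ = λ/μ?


ρ = λ/μ = 42.88/76.35 = 0.5616

Final: 0.5616


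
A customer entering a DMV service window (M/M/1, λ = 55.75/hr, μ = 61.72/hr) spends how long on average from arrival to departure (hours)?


W = 1/(μ−λ) = 1/(61.72 − 55.75) = 1/5.97 = 0.1675 hr

Final: 0.1675 hr


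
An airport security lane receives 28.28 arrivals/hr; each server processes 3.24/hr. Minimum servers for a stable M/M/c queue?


Stability requires cμ > λ ⇔ c > λ/μ.
λ/μ = 28.28/3.24 = 8.7284
Minimum integer c = ⌊8.7284⌋ + 1 = 9
Check: 9·3.24 = 29.16 > 28.28, while 8·3.24 = 25.92 ≤ 28.28

Final: 9 servers


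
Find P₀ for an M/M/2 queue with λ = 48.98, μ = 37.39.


a = λ/μ = 48.98/37.39 = 1.3100; ρ = a/c = 0.6550
Σ_{k=0}^{1} a^k/k! (terms k=0..1) = 1.00000 + 1.30998 = 2.30998
Tail: a^2/(2!(1−ρ)) = 1.71604/(2·0.3450) = 2.48692
P₀ = 1/(2.30998 + 2.48692) = 1/4.79690 = 0.208468

Final: 0.208468


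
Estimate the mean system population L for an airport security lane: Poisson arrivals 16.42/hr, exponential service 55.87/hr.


ρ = λ/μ = 16.42/55.87 = 0.2939
L = ρ/(1−ρ) = 0.2939/(1 − 0.2939) = 0.2939/0.7061 = 0.4162

Final: 0.4162


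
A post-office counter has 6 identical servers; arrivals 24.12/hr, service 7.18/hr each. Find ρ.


ρ = λ/(cμ) = 24.12/(6·7.18) = 24.12/43.08 = 0.5599

Final: 0.5599


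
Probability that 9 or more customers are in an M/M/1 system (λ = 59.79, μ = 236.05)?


ρ = 59.79/236.05 = 0.2533
P(N ≥ n) = ρ^n = 0.2533^9 = 0.000004292

Final: 0.000004292


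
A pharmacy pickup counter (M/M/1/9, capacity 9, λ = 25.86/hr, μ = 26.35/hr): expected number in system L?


ρ = 25.86/26.35 = 0.9814
L = ρ[1 − (K+1)ρ^K + Kρ^(K+1)] / [(1−ρ)(1−ρ^(K+1))]
Numerator: 0.9814·(1 − 10·0.844561 + 9·0.828856) = 0.013829
Denominator: (0.01860)·(0.171144) = 0.003183
L = 0.013829/0.003183 = 4.3452

Final: 4.3452


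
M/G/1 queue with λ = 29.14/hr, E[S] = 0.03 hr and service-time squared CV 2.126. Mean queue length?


ρ = λ·E[S] = 29.14·0.03 = 0.8742
Lq = ρ²(1+C_s²)/(2(1−ρ)) = 0.7642·(1+2.126)/(2·0.1258)
= 0.7642·3.1260/0.2516 = 9.49511

Final: 9.49511


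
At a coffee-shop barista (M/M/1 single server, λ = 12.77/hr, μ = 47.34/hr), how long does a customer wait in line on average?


ρ = 12.77/47.34 = 0.2698
Wq = ρ/(μ−λ) = 0.2698/(47.34 − 12.77) = 0.2698/34.57 = 0.007803 hr

Final: 0.007803 hr


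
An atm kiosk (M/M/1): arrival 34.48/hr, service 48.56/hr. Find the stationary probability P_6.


ρ = 34.48/48.56 = 0.7100
P_n = (1−ρ)·ρ^n = (1 − 0.7100)·0.7100^6 = 0.2900·0.128154 = 0.037158

Final: 0.037158


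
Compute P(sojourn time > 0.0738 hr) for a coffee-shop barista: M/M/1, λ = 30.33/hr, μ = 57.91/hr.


W ~ Exponential(μ−λ) for M/M/1.
μ − λ = 57.91 − 30.33 = 27.5800
P(W > t) = e^{−(μ−λ)t} = e^{−2.0354} = 0.130628

Final: 0.130628


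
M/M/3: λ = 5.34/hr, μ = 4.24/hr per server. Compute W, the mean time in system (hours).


a = 1.2594; ρ = 0.4198; P₀ = 0.275757
Lq = P₀·a^c·ρ/(c!(1−ρ)²) = 0.11450
Wq = Lq/λ = 0.11450/5.34 = 0.02144 hr
W = Wq + 1/μ = 0.02144 + 0.23585 = 0.25729 hr

Final: 0.25729 hr


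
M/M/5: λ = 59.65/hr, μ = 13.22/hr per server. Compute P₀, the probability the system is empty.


a = λ/μ = 59.65/13.22 = 4.5121; ρ = a/c = 0.9024
Σ_{k=0}^{4} a^k/k! (terms k=0..4) = 1.00000 + 4.51210 + 10.17954 + 15.31037 + 17.27049 = 48.27250
Tail: a^5/(5!(1−ρ)) = 1870.22976/(120·0.09758) = 159.71859
P₀ = 1/(48.27250 + 159.71859) = 1/207.99109 = 0.004808

Final: 0.004808


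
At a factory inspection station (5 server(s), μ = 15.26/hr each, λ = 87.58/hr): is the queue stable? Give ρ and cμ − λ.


Total capacity cμ = 5·15.26 = 76.30/hr
ρ = λ/(cμ) = 87.58/76.30 = 1.1478
Stable ⇔ ρ < 1: NO
Spare capacity = cμ − λ = 76.30 − 87.58 = -11.28/hr

Final: ρ = 1.1478; unstable; margin = -11.28/hr


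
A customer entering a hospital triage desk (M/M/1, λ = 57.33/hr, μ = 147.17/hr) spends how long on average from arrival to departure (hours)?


W = 1/(μ−λ) = 1/(147.17 − 57.33) = 1/89.84 = 0.01113 hr

Final: 0.01113 hr


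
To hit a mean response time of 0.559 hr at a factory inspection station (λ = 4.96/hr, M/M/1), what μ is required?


W = 1/(μ−λ) ⇒ μ − λ = 1/W = 1/0.559 = 1.7889
μ = λ + 1/W = 4.96 + 1.7889 = 6.7489 per hr

Final: 6.7489 /hr


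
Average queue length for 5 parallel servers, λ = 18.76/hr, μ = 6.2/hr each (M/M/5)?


a = λ/μ = 3.0258; ρ = a/5 = 0.6052
P₀ = 0.045318
Lq = P₀·a^c·ρ / (c!·(1−ρ)²) = 0.045318·253.63298·0.6052/(120·0.15590)
= 0.37181

Final: 0.37181


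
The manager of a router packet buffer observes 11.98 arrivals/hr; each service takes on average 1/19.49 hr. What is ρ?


ρ = λ/μ = 11.98/19.49 = 0.6147

Final: 0.6147


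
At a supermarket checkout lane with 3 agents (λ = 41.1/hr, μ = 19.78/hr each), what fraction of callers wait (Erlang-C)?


a = λ/μ = 2.0779; ρ = a/3 = 0.6926
P₀ = 0.099001 (from M/M/c formula)
C(c,a) = [a^c/(c!(1−ρ))]·P₀ = [8.97112/(6·0.3074)]·0.099001
= 4.86427·0.099001 = 0.481570

Final: 0.481570


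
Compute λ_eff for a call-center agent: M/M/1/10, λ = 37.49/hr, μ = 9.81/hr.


ρ = 3.8216; P_K = (1−ρ)ρ^10/(1−ρ^11) = 0.738331
λ_eff = λ(1 − P_K) = 37.49·(1 − 0.738331) = 37.49·0.261669 = 9.8100 /hr

Final: 9.8100 /hr


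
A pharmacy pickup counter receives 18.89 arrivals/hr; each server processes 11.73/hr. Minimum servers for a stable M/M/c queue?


Stability requires cμ > λ ⇔ c > λ/μ.
λ/μ = 18.89/11.73 = 1.6104
Minimum integer c = ⌊1.6104⌋ + 1 = 2
Check: 2·11.73 = 23.46 > 18.89, while 1·11.73 = 11.73 ≤ 18.89

Final: 2 servers


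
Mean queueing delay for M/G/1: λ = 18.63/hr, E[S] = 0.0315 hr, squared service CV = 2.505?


ρ = λ·E[S] = 18.63·0.0315 = 0.5868
E[S²] = E[S]²(1+C_s²) = 0.0315²·(1+2.505) = 0.003478
Wq = λ·E[S²]/(2(1−ρ)) = 18.63·0.003478/(2·0.4132) = 0.07841 hr

Final: 0.07841 hr


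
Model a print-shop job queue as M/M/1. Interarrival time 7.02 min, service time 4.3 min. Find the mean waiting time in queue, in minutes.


λ = 60/7.02 = 8.5470 /hr
μ = 60/4.3 = 13.9535 /hr
ρ = λ/μ = 8.5470/13.9535 = 0.6125
Wq = ρ/(μ−λ) = 0.6125/(13.9535−8.5470) = 0.11330 hr
In minutes: 0.11330·60 = 6.798 min

Final: 6.798 min


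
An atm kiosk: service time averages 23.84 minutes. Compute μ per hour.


μ = 1/(service time) in consistent units.
1 hour = 60 min, so μ = 60/23.84 = 2.5168 per hour

Final: 2.5168 /hr


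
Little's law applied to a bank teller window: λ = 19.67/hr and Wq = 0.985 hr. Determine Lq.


Lq = λWq = 19.67·0.985 = 19.3750

Final: 19.3750


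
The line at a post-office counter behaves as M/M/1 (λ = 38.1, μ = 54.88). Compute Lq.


ρ = 38.1/54.88 = 0.6942
Lq = ρ²/(1−ρ) = 0.4820/0.3058 = 1.5763

Final: 1.5763


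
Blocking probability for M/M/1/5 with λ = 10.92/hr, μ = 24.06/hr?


ρ = λ/μ = 10.92/24.06 = 0.4539
P_K = (1−ρ)ρ^K/(1−ρ^(K+1)) = (0.5461·0.019259)/(1 − 0.008741)
= 0.010518/0.991259 = 0.010611

Final: 0.010611


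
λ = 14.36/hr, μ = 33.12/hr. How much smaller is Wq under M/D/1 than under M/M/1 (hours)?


ρ = 14.36/33.12 = 0.4336
Wq(M/M/1) = ρ/(μ−λ) = 0.4336/18.76 = 0.02311 hr
Wq(M/D/1) = ρ/(2(μ−λ)) = 0.01156 hr
Savings = 0.02311 − 0.01156 = 0.01156 hr

Final: 0.01156 hr


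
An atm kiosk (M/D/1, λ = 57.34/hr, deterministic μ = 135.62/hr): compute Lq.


ρ = 57.34/135.62 = 0.4228
M/D/1: Lq = ρ²/(2(1−ρ)) = 0.1788/(2·0.5772) = 0.15485

Final: 0.15485


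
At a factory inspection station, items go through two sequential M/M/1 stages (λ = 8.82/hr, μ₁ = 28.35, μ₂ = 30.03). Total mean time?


Each node sees arrival rate λ = 8.82/hr (tandem ⇒ throughput preserved).
W₁ = 1/(μ₁−λ) = 1/(28.35−8.82) = 0.05120 hr
W₂ = 1/(μ₂−λ) = 1/(30.03−8.82) = 0.04715 hr
W_total = W₁ + W₂ = 0.05120 + 0.04715 = 0.09835 hr

Final: 0.09835 hr


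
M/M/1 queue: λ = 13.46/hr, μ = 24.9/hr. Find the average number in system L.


ρ = λ/μ = 13.46/24.9 = 0.5406
L = ρ/(1−ρ) = 0.5406/(1 − 0.5406) = 0.5406/0.4594 = 1.1766

Final: 1.1766


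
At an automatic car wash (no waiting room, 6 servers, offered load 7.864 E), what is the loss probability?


B(c,a) = (a^c/c!) / Σ_{k=0}^{c} a^k/k!
a^6/6! = 328.494825
Σ terms (k=0..6): 1.00000 + 7.86400 + 30.92125 + 81.05490 + 159.35393 + 250.63186 + 328.49483 = 859.320762
B = 328.494825/859.320762 = 0.382273

Final: 0.382273


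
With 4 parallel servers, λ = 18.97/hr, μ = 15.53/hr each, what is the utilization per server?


ρ = λ/(cμ) = 18.97/(4·15.53) = 18.97/62.12 = 0.3054

Final: 0.3054


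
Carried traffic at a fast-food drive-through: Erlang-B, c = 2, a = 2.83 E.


B(2,2.83) = 0.511134 (Erlang-B)
Carried load = a(1 − B) = 2.83·(1 − 0.511134) = 2.83·0.488866 = 1.3835 E

Final: 1.3835 Erlangs


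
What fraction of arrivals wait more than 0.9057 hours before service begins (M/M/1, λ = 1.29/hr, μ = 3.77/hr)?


ρ = 1.29/3.77 = 0.3422
P(Wq > t) = ρ·e^{−(μ−λ)t} = 0.3422·e^{−2.2461}
= 0.3422·0.105807 = 0.036205

Final: 0.036205


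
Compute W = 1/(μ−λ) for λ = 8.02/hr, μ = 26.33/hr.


W = 1/(μ−λ) = 1/(26.33 − 8.02) = 1/18.31 = 0.05461 hr

Final: 0.05461 hr


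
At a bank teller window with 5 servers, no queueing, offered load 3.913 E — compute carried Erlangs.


B(5,3.913) = 0.191275 (Erlang-B)
Carried load = a(1 − B) = 3.913·(1 − 0.191275) = 3.913·0.808725 = 3.1645 E

Final: 3.1645 Erlangs


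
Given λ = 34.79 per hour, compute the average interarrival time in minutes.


Mean interarrival time = 1/λ = 1/34.79 hour = 0.02874 hour
In minutes: 0.02874 × 60 = 1.7246 min

Final: 1.7246 min


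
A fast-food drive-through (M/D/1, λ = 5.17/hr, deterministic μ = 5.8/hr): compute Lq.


ρ = 5.17/5.8 = 0.8914
M/D/1: Lq = ρ²/(2(1−ρ)) = 0.7946/(2·0.1086) = 3.65748

Final: 3.65748


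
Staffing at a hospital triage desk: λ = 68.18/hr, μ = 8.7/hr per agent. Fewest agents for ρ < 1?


Stability requires cμ > λ ⇔ c > λ/μ.
λ/μ = 68.18/8.7 = 7.8368
Minimum integer c = ⌊7.8368⌋ + 1 = 8
Check: 8·8.7 = 69.60 > 68.18, while 7·8.7 = 60.90 ≤ 68.18

Final: 8 servers


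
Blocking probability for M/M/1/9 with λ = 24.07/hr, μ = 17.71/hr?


ρ = λ/μ = 24.07/17.71 = 1.3591
P_K = (1−ρ)ρ^K/(1−ρ^(K+1)) = (-0.3591·15.824054)/(1 − 21.506775)
= -5.682721/-20.506775 = 0.277114

Final: 0.277114


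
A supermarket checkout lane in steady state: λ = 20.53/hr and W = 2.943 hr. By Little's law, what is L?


L = λW = 20.53·2.943 = 60.4198

Final: 60.4198


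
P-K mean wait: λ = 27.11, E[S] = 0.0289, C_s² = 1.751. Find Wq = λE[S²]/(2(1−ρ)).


ρ = λ·E[S] = 27.11·0.0289 = 0.7835
E[S²] = E[S]²(1+C_s²) = 0.0289²·(1+1.751) = 0.002298
Wq = λ·E[S²]/(2(1−ρ)) = 27.11·0.002298/(2·0.2165) = 0.14384 hr

Final: 0.14384 hr


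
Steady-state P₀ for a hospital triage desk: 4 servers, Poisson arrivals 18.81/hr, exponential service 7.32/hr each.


a = λ/μ = 18.81/7.32 = 2.5697; ρ = a/c = 0.6424
Σ_{k=0}^{3} a^k/k! (terms k=0..3) = 1.00000 + 2.56967 + 3.30161 + 2.82802 = 9.69930
Tail: a^4/(4!(1−ρ)) = 43.60245/(24·0.3576) = 5.08071
P₀ = 1/(9.69930 + 5.08071) = 1/14.78000 = 0.067659

Final: 0.067659


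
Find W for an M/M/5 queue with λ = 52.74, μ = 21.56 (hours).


a = 2.4462; ρ = 0.4892; P₀ = 0.084754
Lq = P₀·a^c·ρ/(c!(1−ρ)²) = 0.11602
Wq = Lq/λ = 0.11602/52.74 = 0.002200 hr
W = Wq + 1/μ = 0.002200 + 0.04638 = 0.04858 hr

Final: 0.04858 hr


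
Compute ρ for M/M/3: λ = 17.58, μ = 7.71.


ρ = λ/(cμ) = 17.58/(3·7.71) = 17.58/23.13 = 0.7601

Final: 0.7601


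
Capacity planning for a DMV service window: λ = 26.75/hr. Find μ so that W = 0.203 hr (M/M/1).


W = 1/(μ−λ) ⇒ μ − λ = 1/W = 1/0.203 = 4.9261
μ = λ + 1/W = 26.75 + 4.9261 = 31.6761 per hr

Final: 31.6761 /hr


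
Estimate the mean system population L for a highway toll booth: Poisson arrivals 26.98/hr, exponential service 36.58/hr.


ρ = λ/μ = 26.98/36.58 = 0.7376
L = ρ/(1−ρ) = 0.7376/(1 − 0.7376) = 0.7376/0.2624 = 2.8104

Final: 2.8104


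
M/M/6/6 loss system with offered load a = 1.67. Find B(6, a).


B(c,a) = (a^c/c!) / Σ_{k=0}^{c} a^k/k!
a^6/6! = 0.030128
Σ terms (k=0..6): 1.00000 + 1.67000 + 1.39445 + 0.77624 + 0.32408 + 0.10824 + 0.03013 = 5.303147
B = 0.030128/5.303147 = 0.005681

Final: 0.005681


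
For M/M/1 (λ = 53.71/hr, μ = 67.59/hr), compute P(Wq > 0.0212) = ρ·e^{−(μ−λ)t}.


ρ = 53.71/67.59 = 0.7946
P(Wq > t) = ρ·e^{−(μ−λ)t} = 0.7946·e^{−0.2943}
= 0.7946·0.745086 = 0.592078

Final: 0.592078


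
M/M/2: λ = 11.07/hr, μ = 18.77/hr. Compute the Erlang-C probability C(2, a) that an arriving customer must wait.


a = λ/μ = 0.5898; ρ = a/2 = 0.2949
P₀ = 0.544538 (from M/M/c formula)
C(c,a) = [a^c/(c!(1−ρ))]·P₀ = [0.34783/(2·0.7051)]·0.544538
= 0.24665·0.544538 = 0.134309

Final: 0.134309


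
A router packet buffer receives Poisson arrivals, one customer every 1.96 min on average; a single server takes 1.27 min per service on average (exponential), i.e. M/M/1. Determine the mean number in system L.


λ = 60/1.96 = 30.6122 /hr
μ = 60/1.27 = 47.2441 /hr
ρ = λ/μ = 30.6122/47.2441 = 0.6480
L = ρ/(1−ρ) = 0.6480/0.3520 = 1.8406

Final: 1.8406


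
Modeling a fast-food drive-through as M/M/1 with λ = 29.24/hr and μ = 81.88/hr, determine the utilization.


ρ = λ/μ = 29.24/81.88 = 0.3571

Final: 0.3571


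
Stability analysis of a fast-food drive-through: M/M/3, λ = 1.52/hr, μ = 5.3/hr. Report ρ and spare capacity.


Total capacity cμ = 3·5.3 = 15.90/hr
ρ = λ/(cμ) = 1.52/15.90 = 0.09560
Stable ⇔ ρ < 1: YES
Spare capacity = cμ − λ = 15.90 − 1.52 = 14.38/hr

Final: ρ = 0.09560; stable; margin = 14.38/hr


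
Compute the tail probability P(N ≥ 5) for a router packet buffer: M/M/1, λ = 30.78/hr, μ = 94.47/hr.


ρ = 30.78/94.47 = 0.3258
P(N ≥ n) = ρ^n = 0.3258^5 = 0.003672

Final: 0.003672


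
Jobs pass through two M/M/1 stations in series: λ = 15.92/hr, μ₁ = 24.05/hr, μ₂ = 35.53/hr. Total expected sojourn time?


Each node sees arrival rate λ = 15.92/hr (tandem ⇒ throughput preserved).
W₁ = 1/(μ₁−λ) = 1/(24.05−15.92) = 0.12300 hr
W₂ = 1/(μ₂−λ) = 1/(35.53−15.92) = 0.05099 hr
W_total = W₁ + W₂ = 0.12300 + 0.05099 = 0.17400 hr

Final: 0.17400 hr


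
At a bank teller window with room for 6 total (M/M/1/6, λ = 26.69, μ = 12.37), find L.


ρ = 26.69/12.37 = 2.1576
L = ρ[1 − (K+1)ρ^K + Kρ^(K+1)] / [(1−ρ)(1−ρ^(K+1))]
Numerator: 2.1576·(1 − 7·100.895836 + 6·217.696837) = 1296.547483
Denominator: (-1.1576)·(-216.696837) = 250.856807
L = 1296.547483/250.856807 = 5.1685

Final: 5.1685


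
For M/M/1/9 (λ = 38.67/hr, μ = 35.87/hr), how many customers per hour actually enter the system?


ρ = 1.0781; P_K = (1−ρ)ρ^9/(1−ρ^10) = 0.137031
λ_eff = λ(1 − P_K) = 38.67·(1 − 0.137031) = 38.67·0.862969 = 33.3710 /hr

Final: 33.3710 /hr


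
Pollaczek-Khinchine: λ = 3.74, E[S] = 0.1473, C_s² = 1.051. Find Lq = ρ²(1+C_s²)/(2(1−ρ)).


ρ = λ·E[S] = 3.74·0.1473 = 0.5509
Lq = ρ²(1+C_s²)/(2(1−ρ)) = 0.3035·(1+1.051)/(2·0.4491)
= 0.3035·2.0510/0.8982 = 0.69302

Final: 0.69302


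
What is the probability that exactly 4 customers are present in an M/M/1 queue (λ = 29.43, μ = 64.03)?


ρ = 29.43/64.03 = 0.4596
P_n = (1−ρ)·ρ^n = (1 − 0.4596)·0.4596^4 = 0.5404·0.044630 = 0.024117

Final: 0.024117


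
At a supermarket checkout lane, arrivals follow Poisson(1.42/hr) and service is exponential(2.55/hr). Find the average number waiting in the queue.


ρ = 1.42/2.55 = 0.5569
Lq = ρ²/(1−ρ) = 0.3101/0.4431 = 0.6998

Final: 0.6998


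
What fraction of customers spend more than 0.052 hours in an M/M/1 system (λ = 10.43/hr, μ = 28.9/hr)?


W ~ Exponential(μ−λ) for M/M/1.
μ − λ = 28.9 − 10.43 = 18.4700
P(W > t) = e^{−(μ−λ)t} = e^{−0.9604} = 0.382724

Final: 0.382724


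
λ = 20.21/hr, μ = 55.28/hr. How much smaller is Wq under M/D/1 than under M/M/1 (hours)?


ρ = 20.21/55.28 = 0.3656
Wq(M/M/1) = ρ/(μ−λ) = 0.3656/35.07 = 0.01042 hr
Wq(M/D/1) = ρ/(2(μ−λ)) = 0.005212 hr
Savings = 0.01042 − 0.005212 = 0.005212 hr

Final: 0.005212 hr


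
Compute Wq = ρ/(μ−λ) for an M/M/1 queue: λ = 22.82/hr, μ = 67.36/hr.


ρ = 22.82/67.36 = 0.3388
Wq = ρ/(μ−λ) = 0.3388/(67.36 − 22.82) = 0.3388/44.54 = 0.007606 hr

Final: 0.007606 hr


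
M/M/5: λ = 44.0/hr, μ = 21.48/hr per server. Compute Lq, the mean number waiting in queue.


a = λ/μ = 2.0484; ρ = a/5 = 0.4097
P₀ = 0.127850
Lq = P₀·a^c·ρ / (c!·(1−ρ)²) = 0.127850·36.06550·0.4097/(120·0.34847)
= 0.04517

Final: 0.04517


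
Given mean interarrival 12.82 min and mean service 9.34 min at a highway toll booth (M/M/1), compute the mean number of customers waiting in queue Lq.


λ = 60/12.82 = 4.6802 /hr
μ = 60/9.34 = 6.4240 /hr
ρ = λ/μ = 4.6802/6.4240 = 0.7285
Lq = ρ²/(1−ρ) = 0.5308/0.2715 = 1.9554

Final: 1.9554
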